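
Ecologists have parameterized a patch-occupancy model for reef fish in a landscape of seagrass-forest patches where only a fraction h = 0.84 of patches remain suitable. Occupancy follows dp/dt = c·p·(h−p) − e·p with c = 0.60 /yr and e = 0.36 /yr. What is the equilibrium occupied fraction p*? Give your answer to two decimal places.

Setting dp/dt = 0 and dividing by p* gives c·(h−p*) = e.
So p* = h − e/c = 0.84 − 0.36/0.60 = 0.84 − 0.6000 = 0.2400.

0.24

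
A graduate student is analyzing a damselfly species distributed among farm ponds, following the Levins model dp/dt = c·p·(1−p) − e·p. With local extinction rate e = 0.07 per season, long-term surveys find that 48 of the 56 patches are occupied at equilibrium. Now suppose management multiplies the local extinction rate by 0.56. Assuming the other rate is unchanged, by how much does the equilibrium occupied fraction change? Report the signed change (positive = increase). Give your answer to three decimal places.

Observed p* = 48/56 = 0.85714.
Balance c(1−p*) = e gives c = e/(1 − 0.85714) = 0.07/0.14286 = 0.48999.
New p* = 1 − e/c = 1 − 0.03920/0.48999 = 0.92000.
Δp* = 0.92000 − 0.85714 = +0.06286.

0.063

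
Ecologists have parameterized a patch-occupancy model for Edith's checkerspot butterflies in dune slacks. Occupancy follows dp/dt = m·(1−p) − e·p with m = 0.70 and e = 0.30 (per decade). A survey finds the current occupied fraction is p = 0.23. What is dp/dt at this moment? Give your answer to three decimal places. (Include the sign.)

0.470

Colonization term: m·(1−p) = 0.70×0.7700 = 0.53900.
Extinction term: e·p = 0.06900.
dp/dt = 0.53900 − 0.06900 = 0.47000.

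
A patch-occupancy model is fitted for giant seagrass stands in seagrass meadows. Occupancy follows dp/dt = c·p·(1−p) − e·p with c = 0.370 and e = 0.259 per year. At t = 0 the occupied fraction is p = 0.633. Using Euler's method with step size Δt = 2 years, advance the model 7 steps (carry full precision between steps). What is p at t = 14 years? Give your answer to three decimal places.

0.324

Update rule: p ← p + [c·p·(1−p) − e·p]·Δt with Δt = 2.
step 1: Δp = -0.15598, p = 0.47702
step 2: Δp = -0.06249, p = 0.41453
step 3: Δp = -0.03513, p = 0.37940
step 4: Δp = -0.02229, p = 0.35711
step 5: Δp = -0.01509, p = 0.34202
step 6: Δp = -0.01063, p = 0.33138
step 7: Δp = -0.00770, p = 0.32369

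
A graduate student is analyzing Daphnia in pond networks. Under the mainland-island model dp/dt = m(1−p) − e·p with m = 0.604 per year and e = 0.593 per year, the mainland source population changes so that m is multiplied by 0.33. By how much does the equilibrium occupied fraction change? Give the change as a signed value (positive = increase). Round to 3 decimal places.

Before: p* = 0.604/(0.604+0.593) = 0.5046.
After: m = 0.19932, e = 0.593; p* = 0.19932/0.7923 = 0.2516.
Δp* = 0.2516 − 0.5046 = -0.2530.

-0.253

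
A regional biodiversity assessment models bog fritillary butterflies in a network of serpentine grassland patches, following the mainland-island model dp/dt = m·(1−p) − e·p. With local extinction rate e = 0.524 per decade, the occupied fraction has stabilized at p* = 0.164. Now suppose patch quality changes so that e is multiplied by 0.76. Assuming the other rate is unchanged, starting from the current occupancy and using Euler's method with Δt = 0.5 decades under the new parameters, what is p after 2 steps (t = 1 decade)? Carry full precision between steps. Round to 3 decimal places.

Balance m(1−p*) = e·p* gives m = e·p*/(1−p*) = 0.524×0.16400/0.83600 = 0.10279.
Starting from p₀ = 0.16400; update p ← p + (dp/dt)·Δt with the new parameters.
p: 0.16400 → 0.17431  (Δp = +0.01031)
p: 0.17431 → 0.18204  (Δp = +0.00773)

0.182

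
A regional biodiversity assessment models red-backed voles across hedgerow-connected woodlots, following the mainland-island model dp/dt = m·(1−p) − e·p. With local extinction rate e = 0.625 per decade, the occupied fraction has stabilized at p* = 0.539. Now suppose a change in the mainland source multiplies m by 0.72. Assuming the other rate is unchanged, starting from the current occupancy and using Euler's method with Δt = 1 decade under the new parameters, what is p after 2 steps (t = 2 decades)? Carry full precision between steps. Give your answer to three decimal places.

Balance m(1−p*) = e·p* gives m = e·p*/(1−p*) = 0.625×0.53900/0.46100 = 0.73075.
Starting from p₀ = 0.53900; update p ← p + (dp/dt)·Δt with the new parameters.
p: 0.53900 → 0.44467  (Δp = -0.09433)
p: 0.44467 → 0.45893  (Δp = +0.01426)

0.459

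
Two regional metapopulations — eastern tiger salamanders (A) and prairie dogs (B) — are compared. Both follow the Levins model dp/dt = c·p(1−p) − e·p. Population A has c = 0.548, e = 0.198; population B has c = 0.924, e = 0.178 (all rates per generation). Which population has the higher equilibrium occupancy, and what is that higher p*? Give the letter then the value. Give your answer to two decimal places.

B, 0.81

A: p*_A = 1 − 0.198/0.548 = 0.6387.
B: p*_B = 1 − 0.178/0.924 = 0.8074.
B is higher at 0.8074.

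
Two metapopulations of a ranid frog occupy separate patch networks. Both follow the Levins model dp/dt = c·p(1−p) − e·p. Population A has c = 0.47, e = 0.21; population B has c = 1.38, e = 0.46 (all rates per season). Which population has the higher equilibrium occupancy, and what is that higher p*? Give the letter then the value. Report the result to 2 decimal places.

B, 0.67

A: p*_A = 1 − 0.21/0.47 = 0.5532.
B: p*_B = 1 − 0.46/1.38 = 0.6667.
B is higher at 0.6667.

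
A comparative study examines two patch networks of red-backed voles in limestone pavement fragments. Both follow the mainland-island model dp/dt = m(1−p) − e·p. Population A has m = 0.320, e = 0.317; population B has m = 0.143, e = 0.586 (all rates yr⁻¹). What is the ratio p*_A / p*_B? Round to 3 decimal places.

A: p*_A = m/(m+e) = 0.320/0.6370 = 0.5024.
B: p*_B = 0.143/0.7290 = 0.1962.
p*_A / p*_B = 0.5024/0.1962 = 2.5610.

2.561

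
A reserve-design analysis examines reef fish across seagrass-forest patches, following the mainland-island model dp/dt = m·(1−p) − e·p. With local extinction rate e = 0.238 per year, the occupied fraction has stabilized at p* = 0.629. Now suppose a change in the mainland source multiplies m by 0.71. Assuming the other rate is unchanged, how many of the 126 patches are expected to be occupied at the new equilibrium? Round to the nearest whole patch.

Balance m(1−p*) = e·p* gives m = e·p*/(1−p*) = 0.238×0.62900/0.37100 = 0.40351.
New p* = m/(m+e) = 0.28649/(0.28649+0.23800) = 0.54623.
Expected occupied = 126 × 0.54623 = 68.82 ≈ 69.

69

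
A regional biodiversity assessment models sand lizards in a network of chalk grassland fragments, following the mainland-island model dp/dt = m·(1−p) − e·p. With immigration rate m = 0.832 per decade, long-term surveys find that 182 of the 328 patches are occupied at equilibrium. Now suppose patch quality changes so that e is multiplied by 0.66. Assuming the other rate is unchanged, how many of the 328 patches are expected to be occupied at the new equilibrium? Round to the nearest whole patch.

Observed p* = 182/328 = 0.55488.
Balance m(1−p*) = e·p* gives e = m(1−p*)/p* = 0.832×0.44512/0.55488 = 0.66742.
New p* = m/(m+e) = 0.83200/(0.83200+0.44050) = 0.65383.
Expected occupied = 328 × 0.65383 = 214.46 ≈ 214.

214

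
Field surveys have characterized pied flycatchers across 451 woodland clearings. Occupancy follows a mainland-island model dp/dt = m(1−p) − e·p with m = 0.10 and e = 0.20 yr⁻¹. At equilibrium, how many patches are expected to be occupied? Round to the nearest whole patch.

p* = m/(m+e) = 0.10/0.3000 = 0.3333.
Expected occupied patches = N × p* = 451 × 0.3333 = 150.33 ≈ 150.

150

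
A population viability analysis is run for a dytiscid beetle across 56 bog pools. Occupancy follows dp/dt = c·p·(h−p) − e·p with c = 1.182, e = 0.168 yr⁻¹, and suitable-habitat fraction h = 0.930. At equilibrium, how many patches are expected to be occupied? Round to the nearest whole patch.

44

p* = h − e/c = 0.930 − 0.1421 = 0.7879.
Expected occupied patches = N × p* = 56 × 0.7879 = 44.12 ≈ 44.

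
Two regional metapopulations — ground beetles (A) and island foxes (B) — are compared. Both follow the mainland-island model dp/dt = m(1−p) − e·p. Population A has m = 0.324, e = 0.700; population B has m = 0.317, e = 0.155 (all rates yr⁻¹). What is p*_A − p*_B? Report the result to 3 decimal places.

-0.355

A: p*_A = m/(m+e) = 0.324/1.0240 = 0.3164.
B: p*_B = 0.317/0.4720 = 0.6716.
p*_A − p*_B = 0.3164 − 0.6716 = -0.3552.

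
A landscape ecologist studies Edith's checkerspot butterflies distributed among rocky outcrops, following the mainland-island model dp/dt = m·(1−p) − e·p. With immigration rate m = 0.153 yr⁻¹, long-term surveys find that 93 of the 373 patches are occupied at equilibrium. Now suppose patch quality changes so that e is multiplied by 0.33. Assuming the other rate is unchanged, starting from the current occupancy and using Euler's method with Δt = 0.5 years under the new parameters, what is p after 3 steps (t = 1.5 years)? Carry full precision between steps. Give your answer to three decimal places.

Observed p* = 93/373 = 0.24933.
Balance m(1−p*) = e·p* gives e = m(1−p*)/p* = 0.153×0.75067/0.24933 = 0.46065.
Starting from p₀ = 0.24933; update p ← p + (dp/dt)·Δt with the new parameters.
p: 0.24933 → 0.28781  (Δp = +0.03848)
p: 0.28781 → 0.32041  (Δp = +0.03261)
p: 0.32041 → 0.34805  (Δp = +0.02763)

0.348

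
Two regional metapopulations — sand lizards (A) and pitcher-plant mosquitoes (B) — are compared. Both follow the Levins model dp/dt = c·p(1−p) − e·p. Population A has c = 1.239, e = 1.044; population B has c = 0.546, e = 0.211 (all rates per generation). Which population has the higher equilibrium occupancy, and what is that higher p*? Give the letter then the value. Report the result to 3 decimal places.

B, 0.614

A: p*_A = 1 − 1.044/1.239 = 0.1574.
B: p*_B = 1 − 0.211/0.546 = 0.6136.
B is higher at 0.6136.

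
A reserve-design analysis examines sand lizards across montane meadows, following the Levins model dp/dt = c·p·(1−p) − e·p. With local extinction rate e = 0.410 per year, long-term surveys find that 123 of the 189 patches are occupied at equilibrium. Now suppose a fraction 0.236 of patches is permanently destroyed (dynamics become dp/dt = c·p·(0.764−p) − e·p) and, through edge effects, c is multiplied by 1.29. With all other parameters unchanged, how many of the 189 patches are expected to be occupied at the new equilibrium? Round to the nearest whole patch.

Observed p* = 123/189 = 0.65079.
Balance c(1−p*) = e gives c = e/(1 − 0.65079) = 0.410/0.34921 = 1.17408.
New p* = 0.764 − e/c = 0.764 − 0.41000/1.51456 = 0.49329.
Expected occupied = 189 × 0.49329 = 93.23 ≈ 93.

93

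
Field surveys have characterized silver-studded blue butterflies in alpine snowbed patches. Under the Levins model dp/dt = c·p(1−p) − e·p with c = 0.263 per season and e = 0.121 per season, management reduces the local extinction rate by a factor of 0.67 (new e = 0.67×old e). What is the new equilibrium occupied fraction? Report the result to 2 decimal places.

Before: p* = 1 − 0.121/0.263 = 0.5399.
After the change, c = 0.263, e = 0.08107, so p* = 1 − 0.08107/0.263 = 0.6917.

0.69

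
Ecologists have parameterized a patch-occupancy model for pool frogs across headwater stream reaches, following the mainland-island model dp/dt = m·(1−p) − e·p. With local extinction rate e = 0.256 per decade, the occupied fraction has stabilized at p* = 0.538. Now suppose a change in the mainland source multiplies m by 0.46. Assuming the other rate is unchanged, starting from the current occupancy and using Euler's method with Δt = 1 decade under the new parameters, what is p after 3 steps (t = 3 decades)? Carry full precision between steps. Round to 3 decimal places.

Balance m(1−p*) = e·p* gives m = e·p*/(1−p*) = 0.256×0.53800/0.46200 = 0.29811.
Starting from p₀ = 0.53800; update p ← p + (dp/dt)·Δt with the new parameters.
t = 1: p = 0.53800 + (-0.07437) = 0.46363
t = 2: p = 0.46363 + (-0.04513) = 0.41849
t = 3: p = 0.41849 + (-0.02739) = 0.39110

0.391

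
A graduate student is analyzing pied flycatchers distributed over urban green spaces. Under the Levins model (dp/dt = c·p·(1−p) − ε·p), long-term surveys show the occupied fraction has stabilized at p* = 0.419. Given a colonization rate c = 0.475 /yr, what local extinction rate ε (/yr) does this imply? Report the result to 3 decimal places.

0.276

At equilibrium c(1−p*) = ε.
ε = 0.475 × (1 − 0.419) = 0.475 × 0.5810 = 0.2760.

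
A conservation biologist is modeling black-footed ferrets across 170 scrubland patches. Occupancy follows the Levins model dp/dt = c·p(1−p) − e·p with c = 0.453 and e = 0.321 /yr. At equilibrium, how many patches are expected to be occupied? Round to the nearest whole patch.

p* = 1 − e/c = 1 − 0.321/0.453 = 0.2914.
Expected occupied patches = N × p* = 170 × 0.2914 = 49.54 ≈ 50.

50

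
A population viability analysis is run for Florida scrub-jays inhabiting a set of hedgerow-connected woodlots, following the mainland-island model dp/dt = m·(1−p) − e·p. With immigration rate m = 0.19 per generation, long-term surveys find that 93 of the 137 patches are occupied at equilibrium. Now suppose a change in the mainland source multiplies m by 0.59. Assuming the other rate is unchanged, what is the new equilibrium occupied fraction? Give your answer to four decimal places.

0.5550

Observed p* = 93/137 = 0.67883.
Balance m(1−p*) = e·p* gives e = m(1−p*)/p* = 0.19×0.32117/0.67883 = 0.08989.
New p* = m/(m+e) = 0.11210/(0.11210+0.08989) = 0.55498.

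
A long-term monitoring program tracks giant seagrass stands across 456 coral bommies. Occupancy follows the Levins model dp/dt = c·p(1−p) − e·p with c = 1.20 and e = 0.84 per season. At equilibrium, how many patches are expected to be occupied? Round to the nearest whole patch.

p* = 1 − e/c = 1 − 0.84/1.20 = 0.3000.
Expected occupied patches = N × p* = 456 × 0.3000 = 136.80 ≈ 137.

137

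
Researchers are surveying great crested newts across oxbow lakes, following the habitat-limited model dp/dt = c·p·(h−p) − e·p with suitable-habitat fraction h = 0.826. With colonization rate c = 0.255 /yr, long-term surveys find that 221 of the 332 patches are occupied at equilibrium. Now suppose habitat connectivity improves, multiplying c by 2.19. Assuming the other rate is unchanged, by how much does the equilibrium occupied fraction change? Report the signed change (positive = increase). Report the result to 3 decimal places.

0.087

Observed p* = 221/332 = 0.66566.
Balance c(h−p*) = e gives e = 0.255×(0.826 − 0.66566) = 0.04089.
New p* = 0.826 − e/c = 0.826 − 0.04089/0.55845 = 0.75278.
Δp* = 0.75278 − 0.66566 = +0.08712.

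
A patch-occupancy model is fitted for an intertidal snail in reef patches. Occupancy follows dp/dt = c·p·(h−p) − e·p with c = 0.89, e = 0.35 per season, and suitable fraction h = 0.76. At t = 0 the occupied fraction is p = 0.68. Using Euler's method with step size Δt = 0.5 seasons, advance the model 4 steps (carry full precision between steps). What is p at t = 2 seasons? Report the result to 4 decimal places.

Update rule: p ← p + [c·p·(h−p) − e·p]·Δt with Δt = 0.5.
  1  |  dp/dt·Δt = -0.094792  |  p_1 = 0.585208
  2  |  dp/dt·Δt = -0.056892  |  p_2 = 0.528316
  3  |  dp/dt·Δt = -0.037986  |  p_3 = 0.490329
  4  |  dp/dt·Δt = -0.026966  |  p_4 = 0.463363

0.4634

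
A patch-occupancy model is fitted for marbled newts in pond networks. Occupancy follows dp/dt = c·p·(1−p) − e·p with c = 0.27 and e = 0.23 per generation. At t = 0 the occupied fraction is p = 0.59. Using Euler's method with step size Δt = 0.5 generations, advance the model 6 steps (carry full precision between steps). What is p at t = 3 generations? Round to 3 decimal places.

0.435

Update rule: p ← p + [c·p·(1−p) − e·p]·Δt with Δt = 0.5.
p: 0.59000 → 0.55481  (Δp = -0.03519)
p: 0.55481 → 0.52435  (Δp = -0.03046)
p: 0.52435 → 0.49772  (Δp = -0.02663)
p: 0.49772 → 0.47423  (Δp = -0.02349)
p: 0.47423 → 0.45335  (Δp = -0.02088)
p: 0.45335 → 0.43467  (Δp = -0.01868)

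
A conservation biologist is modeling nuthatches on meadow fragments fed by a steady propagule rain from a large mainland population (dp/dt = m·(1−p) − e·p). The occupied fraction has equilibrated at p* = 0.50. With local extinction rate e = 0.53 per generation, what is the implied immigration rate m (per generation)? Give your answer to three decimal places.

At equilibrium m(1−p*) = e·p*, so m = e·p*/(1−p*).
m = 0.53 × 0.50 / 0.5000 = 0.2650/0.5000 = 0.5300.

0.530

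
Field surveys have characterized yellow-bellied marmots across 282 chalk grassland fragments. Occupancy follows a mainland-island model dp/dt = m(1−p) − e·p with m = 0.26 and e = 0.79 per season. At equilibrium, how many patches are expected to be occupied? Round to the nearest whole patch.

p* = m/(m+e) = 0.26/1.0500 = 0.2476.
Expected occupied patches = N × p* = 282 × 0.2476 = 69.83 ≈ 70.

70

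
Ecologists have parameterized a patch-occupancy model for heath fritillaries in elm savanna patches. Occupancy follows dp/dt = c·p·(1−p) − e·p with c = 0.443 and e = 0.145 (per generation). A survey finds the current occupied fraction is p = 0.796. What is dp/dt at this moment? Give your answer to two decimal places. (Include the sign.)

-0.04

Colonization term: c·p·(1−p) = 0.443×0.796×0.2040 = 0.07194.
Extinction term: e·p = 0.11542.
dp/dt = 0.07194 − 0.11542 = -0.04348.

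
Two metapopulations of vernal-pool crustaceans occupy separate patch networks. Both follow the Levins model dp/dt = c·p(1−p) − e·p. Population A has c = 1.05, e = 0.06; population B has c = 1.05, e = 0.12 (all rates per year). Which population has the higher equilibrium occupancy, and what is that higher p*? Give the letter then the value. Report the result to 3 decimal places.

A, 0.943

A: p*_A = 1 − 0.06/1.05 = 0.9429.
B: p*_B = 1 − 0.12/1.05 = 0.8857.
A is higher at 0.9429.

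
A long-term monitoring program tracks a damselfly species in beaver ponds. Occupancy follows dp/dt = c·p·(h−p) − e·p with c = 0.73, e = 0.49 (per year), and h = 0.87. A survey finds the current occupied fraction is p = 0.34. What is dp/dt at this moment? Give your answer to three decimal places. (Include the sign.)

-0.035

Colonization term: c·p·(h−p) = 0.73×0.34×0.5300 = 0.13155.
Extinction term: e·p = 0.16660.
dp/dt = 0.13155 − 0.16660 = -0.03505.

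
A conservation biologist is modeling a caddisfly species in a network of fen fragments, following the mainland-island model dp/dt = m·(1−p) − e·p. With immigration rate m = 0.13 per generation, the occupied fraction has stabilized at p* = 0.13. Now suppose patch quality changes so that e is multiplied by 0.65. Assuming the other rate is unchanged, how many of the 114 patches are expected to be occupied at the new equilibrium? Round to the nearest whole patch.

21

Balance m(1−p*) = e·p* gives e = m(1−p*)/p* = 0.13×0.87000/0.13000 = 0.87000.
New p* = m/(m+e) = 0.13000/(0.13000+0.56550) = 0.18692.
Expected occupied = 114 × 0.18692 = 21.31 ≈ 21.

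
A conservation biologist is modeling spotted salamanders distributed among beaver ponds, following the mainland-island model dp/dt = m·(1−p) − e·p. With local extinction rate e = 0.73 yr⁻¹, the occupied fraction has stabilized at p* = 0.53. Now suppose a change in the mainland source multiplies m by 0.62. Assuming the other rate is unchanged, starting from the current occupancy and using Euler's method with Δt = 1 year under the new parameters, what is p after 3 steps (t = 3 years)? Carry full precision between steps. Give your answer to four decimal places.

Balance m(1−p*) = e·p* gives m = e·p*/(1−p*) = 0.73×0.53000/0.47000 = 0.82319.
Starting from p₀ = 0.53000; update p ← p + (dp/dt)·Δt with the new parameters.
step 1: Δp = -0.14702, p = 0.38298
step 2: Δp = +0.03534, p = 0.41832
step 3: Δp = -0.00850, p = 0.40982

0.4098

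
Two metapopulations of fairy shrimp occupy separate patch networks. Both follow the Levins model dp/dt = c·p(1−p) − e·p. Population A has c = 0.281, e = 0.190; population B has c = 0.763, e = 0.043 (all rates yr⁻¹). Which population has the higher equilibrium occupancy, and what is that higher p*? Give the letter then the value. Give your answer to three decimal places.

A: p*_A = 1 − 0.190/0.281 = 0.3238.
B: p*_B = 1 − 0.043/0.763 = 0.9436.
B is higher at 0.9436.

B, 0.944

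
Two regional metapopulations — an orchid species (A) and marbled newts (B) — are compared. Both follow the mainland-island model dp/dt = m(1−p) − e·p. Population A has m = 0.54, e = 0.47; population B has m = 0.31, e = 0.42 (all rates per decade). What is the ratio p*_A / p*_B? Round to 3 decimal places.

1.259

A: p*_A = m/(m+e) = 0.54/1.0100 = 0.5347.
B: p*_B = 0.31/0.7300 = 0.4247.
p*_A / p*_B = 0.5347/0.4247 = 1.2590.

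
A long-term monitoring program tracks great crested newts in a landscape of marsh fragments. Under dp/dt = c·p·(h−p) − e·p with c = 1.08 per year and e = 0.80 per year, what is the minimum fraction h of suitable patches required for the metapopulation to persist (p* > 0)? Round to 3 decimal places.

0.741

p* = h − e/c is positive only when h > e/c.
h_min = e/c = 0.80/1.08 = 0.7407.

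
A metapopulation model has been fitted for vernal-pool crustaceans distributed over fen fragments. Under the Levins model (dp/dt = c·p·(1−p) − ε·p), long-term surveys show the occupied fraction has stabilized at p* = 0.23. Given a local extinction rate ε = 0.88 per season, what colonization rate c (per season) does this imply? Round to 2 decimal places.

1.14

At equilibrium c(1−p*) = ε, so c = ε/(1−p*).
c = 0.88/(1 − 0.23) = 0.88/0.7700 = 1.1429.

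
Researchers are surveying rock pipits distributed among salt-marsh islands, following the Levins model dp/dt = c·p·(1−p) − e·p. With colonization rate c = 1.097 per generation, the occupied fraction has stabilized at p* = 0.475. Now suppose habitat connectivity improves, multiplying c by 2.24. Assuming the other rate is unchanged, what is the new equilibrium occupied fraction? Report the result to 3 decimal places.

0.766

Balance c(1−p*) = e gives e = 1.097×(1 − 0.47500) = 0.57593.
New p* = 1 − e/c = 1 − 0.57593/2.45728 = 0.76562.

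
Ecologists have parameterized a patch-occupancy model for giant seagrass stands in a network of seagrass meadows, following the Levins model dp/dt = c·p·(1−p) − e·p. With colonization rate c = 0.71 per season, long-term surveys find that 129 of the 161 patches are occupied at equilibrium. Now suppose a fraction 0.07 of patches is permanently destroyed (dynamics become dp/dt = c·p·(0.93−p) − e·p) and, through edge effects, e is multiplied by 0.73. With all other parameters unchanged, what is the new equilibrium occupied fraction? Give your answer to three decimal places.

0.785

Observed p* = 129/161 = 0.80124.
Balance c(1−p*) = e gives e = 0.71×(1 − 0.80124) = 0.14112.
New p* = 0.93 − e/c = 0.93 − 0.10302/0.71000 = 0.78490.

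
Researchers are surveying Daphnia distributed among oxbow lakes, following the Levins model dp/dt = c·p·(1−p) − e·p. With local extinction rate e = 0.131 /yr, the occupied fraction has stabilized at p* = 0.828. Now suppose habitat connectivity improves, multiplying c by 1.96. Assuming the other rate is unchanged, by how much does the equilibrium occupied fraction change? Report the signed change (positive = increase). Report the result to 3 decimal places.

Balance c(1−p*) = e gives c = e/(1 − 0.82800) = 0.131/0.17200 = 0.76163.
New p* = 1 − e/c = 1 − 0.13100/1.49279 = 0.91224.
Δp* = 0.91224 − 0.82800 = +0.08424.

0.084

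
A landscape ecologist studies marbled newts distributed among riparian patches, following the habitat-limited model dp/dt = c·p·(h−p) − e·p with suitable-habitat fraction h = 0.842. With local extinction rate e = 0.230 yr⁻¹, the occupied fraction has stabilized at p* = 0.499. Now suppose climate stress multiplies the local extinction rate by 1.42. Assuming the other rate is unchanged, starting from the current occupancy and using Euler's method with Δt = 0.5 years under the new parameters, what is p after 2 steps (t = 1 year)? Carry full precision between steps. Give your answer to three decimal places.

0.456

Balance c(h−p*) = e gives c = e/(0.842 − 0.49900) = 0.230/0.34300 = 0.67055.
Starting from p₀ = 0.49900; update p ← p + (dp/dt)·Δt with the new parameters.
p: 0.49900 → 0.47490  (Δp = -0.02410)
p: 0.47490 → 0.45580  (Δp = -0.01910)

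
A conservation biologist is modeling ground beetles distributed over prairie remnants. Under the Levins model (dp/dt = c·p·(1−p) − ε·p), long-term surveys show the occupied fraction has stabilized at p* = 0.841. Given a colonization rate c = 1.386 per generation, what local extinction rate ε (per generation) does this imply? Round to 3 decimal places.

0.220

At equilibrium c(1−p*) = ε.
ε = 1.386 × (1 − 0.841) = 1.386 × 0.1590 = 0.2204.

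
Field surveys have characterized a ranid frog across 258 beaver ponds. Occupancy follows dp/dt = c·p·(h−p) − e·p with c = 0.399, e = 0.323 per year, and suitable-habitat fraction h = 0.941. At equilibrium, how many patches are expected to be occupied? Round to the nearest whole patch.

34

p* = h − e/c = 0.941 − 0.8095 = 0.1315.
Expected occupied patches = N × p* = 258 × 0.1315 = 33.92 ≈ 34.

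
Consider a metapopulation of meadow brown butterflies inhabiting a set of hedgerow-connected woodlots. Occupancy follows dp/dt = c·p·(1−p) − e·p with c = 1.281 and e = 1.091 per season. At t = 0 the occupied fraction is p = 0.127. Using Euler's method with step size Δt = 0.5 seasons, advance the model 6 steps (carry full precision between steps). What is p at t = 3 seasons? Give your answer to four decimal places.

Update rule: p ← p + [c·p·(1−p) − e·p]·Δt with Δt = 0.5.
p: 0.12700 → 0.12873  (Δp = +0.00173)
p: 0.12873 → 0.13035  (Δp = +0.00162)
p: 0.13035 → 0.13185  (Δp = +0.00150)
p: 0.13185 → 0.13324  (Δp = +0.00139)
p: 0.13324 → 0.13453  (Δp = +0.00129)
p: 0.13453 → 0.13572  (Δp = +0.00119)

0.1357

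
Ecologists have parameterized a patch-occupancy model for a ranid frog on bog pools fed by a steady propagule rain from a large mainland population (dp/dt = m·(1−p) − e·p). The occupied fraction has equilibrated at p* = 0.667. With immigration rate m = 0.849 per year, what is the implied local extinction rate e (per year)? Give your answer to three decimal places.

At equilibrium m(1−p*) = e·p*, so e = m(1−p*)/p*.
e = 0.849 × 0.3330 / 0.667 = 0.4239.

0.424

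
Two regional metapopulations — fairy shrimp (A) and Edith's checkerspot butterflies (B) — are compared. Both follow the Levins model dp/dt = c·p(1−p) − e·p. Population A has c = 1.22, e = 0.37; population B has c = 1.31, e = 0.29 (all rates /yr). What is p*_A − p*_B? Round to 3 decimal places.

A: p*_A = 1 − 0.37/1.22 = 0.6967.
B: p*_B = 1 − 0.29/1.31 = 0.7786.
p*_A − p*_B = 0.6967 − 0.7786 = -0.0819.

-0.082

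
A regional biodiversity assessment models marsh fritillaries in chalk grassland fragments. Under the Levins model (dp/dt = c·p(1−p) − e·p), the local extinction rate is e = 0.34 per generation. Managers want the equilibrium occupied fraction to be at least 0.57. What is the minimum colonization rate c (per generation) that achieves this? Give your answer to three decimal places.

p* = 1 − e/c ≥ 0.57 requires e/c ≤ 0.4300, i.e. c ≥ e/0.4300.
c_min = 0.34/0.4300 = 0.7907.

0.791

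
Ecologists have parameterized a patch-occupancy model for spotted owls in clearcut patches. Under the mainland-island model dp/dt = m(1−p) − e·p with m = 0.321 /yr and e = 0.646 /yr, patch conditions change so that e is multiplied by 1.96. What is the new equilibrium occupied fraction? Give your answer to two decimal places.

Before: p* = 0.321/(0.321+0.646) = 0.3320.
After: m = 0.321, e = 1.26616; p* = 0.321/1.5872 = 0.2022.

0.20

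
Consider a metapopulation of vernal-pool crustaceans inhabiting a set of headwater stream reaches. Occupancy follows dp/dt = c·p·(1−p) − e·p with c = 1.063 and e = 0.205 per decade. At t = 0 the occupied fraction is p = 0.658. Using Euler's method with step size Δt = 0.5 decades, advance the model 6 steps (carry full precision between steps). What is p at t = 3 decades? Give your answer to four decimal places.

0.7999

Update rule: p ← p + [c·p·(1−p) − e·p]·Δt with Δt = 0.5.
t = 0.5: p = 0.65800 + (+0.05216) = 0.71016
t = 1: p = 0.71016 + (+0.03661) = 0.74677
t = 1.5: p = 0.74677 + (+0.02397) = 0.77074
t = 2: p = 0.77074 + (+0.01492) = 0.78565
t = 2.5: p = 0.78565 + (+0.00898) = 0.79463
t = 3: p = 0.79463 + (+0.00529) = 0.79992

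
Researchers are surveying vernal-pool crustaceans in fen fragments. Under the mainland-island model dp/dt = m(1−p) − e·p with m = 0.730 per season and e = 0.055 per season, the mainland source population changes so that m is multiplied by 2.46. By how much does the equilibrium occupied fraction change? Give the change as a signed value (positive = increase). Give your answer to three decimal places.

0.040

Before: p* = 0.730/(0.730+0.055) = 0.9299.
After: m = 1.7958, e = 0.055; p* = 1.7958/1.8508 = 0.9703.
Δp* = 0.9703 − 0.9299 = +0.0403.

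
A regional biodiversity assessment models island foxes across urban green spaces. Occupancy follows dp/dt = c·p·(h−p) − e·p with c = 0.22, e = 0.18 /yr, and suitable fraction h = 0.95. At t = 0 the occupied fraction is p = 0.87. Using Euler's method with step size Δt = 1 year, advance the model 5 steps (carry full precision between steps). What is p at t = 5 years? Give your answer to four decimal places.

Update rule: p ← p + [c·p·(h−p) − e·p]·Δt with Δt = 1.
  1  |  dp/dt·Δt = -0.141288  |  p_1 = 0.728712
  2  |  dp/dt·Δt = -0.095692  |  p_2 = 0.633020
  3  |  dp/dt·Δt = -0.069800  |  p_3 = 0.563220
  4  |  dp/dt·Δt = -0.053454  |  p_4 = 0.509766
  5  |  dp/dt·Δt = -0.042386  |  p_5 = 0.467380

0.4674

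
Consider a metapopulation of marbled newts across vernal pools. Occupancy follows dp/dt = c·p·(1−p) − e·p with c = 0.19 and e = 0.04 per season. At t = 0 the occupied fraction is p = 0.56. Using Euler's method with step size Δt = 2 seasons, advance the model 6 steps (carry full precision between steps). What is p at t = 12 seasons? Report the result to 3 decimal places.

Update rule: p ← p + [c·p·(1−p) − e·p]·Δt with Δt = 2.
  1  |  dp/dt·Δt = +0.048832  |  p_1 = 0.608832
  2  |  dp/dt·Δt = +0.041793  |  p_2 = 0.650625
  3  |  dp/dt·Δt = +0.034329  |  p_3 = 0.684953
  4  |  dp/dt·Δt = +0.027205  |  p_4 = 0.712158
  5  |  dp/dt·Δt = +0.020923  |  p_5 = 0.733081
  6  |  dp/dt·Δt = +0.015709  |  p_6 = 0.748791

0.749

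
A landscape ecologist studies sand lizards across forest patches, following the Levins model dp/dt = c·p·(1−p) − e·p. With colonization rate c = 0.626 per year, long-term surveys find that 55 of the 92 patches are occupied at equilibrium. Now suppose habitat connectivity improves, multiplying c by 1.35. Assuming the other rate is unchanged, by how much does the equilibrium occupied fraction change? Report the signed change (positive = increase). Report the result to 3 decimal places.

Observed p* = 55/92 = 0.59783.
Balance c(1−p*) = e gives e = 0.626×(1 − 0.59783) = 0.25176.
New p* = 1 − e/c = 1 − 0.25176/0.84510 = 0.70209.
Δp* = 0.70209 − 0.59783 = +0.10426.

0.104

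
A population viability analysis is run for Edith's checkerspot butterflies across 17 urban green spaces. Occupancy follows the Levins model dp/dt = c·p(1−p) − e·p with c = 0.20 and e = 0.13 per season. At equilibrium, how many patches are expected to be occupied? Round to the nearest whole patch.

6

p* = 1 − e/c = 1 − 0.13/0.20 = 0.3500.
Expected occupied patches = N × p* = 17 × 0.3500 = 5.95 ≈ 6.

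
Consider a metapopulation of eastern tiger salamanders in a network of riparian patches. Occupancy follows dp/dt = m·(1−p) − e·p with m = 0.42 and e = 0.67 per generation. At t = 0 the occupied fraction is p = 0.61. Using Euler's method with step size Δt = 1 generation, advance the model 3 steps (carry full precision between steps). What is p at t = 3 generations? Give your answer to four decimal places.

Update rule: p ← p + [m·(1−p) − e·p]·Δt with Δt = 1.
t = 1: p = 0.61000 + (-0.24490) = 0.36510
t = 2: p = 0.36510 + (+0.02204) = 0.38714
t = 3: p = 0.38714 + (-0.00198) = 0.38516

0.3852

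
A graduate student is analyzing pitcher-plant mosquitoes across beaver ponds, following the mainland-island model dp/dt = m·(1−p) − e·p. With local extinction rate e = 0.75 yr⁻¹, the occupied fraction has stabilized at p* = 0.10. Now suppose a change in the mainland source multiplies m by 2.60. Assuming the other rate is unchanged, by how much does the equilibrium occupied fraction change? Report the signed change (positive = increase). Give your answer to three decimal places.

Balance m(1−p*) = e·p* gives m = e·p*/(1−p*) = 0.75×0.10000/0.90000 = 0.08333.
New p* = m/(m+e) = 0.21666/(0.21666+0.75000) = 0.22413.
Δp* = 0.22413 − 0.10000 = +0.12413.

0.124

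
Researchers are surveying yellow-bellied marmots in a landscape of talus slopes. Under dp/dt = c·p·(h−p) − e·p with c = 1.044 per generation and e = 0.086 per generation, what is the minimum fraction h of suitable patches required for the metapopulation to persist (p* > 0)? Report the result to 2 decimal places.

0.08

p* = h − e/c is positive only when h > e/c.
h_min = e/c = 0.086/1.044 = 0.0824.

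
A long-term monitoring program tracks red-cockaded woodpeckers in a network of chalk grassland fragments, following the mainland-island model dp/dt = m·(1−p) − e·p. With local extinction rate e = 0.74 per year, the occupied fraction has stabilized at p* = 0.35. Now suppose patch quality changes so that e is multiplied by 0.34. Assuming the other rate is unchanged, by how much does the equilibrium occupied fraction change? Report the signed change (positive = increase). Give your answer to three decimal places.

0.263

Balance m(1−p*) = e·p* gives m = e·p*/(1−p*) = 0.74×0.35000/0.65000 = 0.39846.
New p* = m/(m+e) = 0.39846/(0.39846+0.25160) = 0.61296.
Δp* = 0.61296 − 0.35000 = +0.26296.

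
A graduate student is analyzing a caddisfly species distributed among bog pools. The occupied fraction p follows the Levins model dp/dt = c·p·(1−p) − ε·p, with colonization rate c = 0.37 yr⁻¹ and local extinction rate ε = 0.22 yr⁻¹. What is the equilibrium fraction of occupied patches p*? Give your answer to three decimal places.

Setting dp/dt = 0 and dividing through by p* gives c·(1−p*) = ε.
So p* = 1 − ε/c = 1 − 0.22/0.37 = 1 − 0.5946 = 0.4054.

0.405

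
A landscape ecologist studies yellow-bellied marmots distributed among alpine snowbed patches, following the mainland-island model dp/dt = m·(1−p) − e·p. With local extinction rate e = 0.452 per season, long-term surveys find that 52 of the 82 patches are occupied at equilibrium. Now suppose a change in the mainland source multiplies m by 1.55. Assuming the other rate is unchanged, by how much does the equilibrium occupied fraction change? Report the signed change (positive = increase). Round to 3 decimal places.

0.095

Observed p* = 52/82 = 0.63415.
Balance m(1−p*) = e·p* gives m = e·p*/(1−p*) = 0.452×0.63415/0.36585 = 0.78348.
New p* = m/(m+e) = 1.21439/(1.21439+0.45200) = 0.72875.
Δp* = 0.72875 − 0.63415 = +0.09460.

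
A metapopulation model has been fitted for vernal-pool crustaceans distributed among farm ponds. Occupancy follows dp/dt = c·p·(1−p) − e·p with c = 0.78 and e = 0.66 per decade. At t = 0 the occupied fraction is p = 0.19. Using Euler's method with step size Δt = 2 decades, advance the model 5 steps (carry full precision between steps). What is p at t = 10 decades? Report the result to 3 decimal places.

Update rule: p ← p + [c·p·(1−p) − e·p]·Δt with Δt = 2.
p: 0.19000 → 0.17928  (Δp = -0.01072)
p: 0.17928 → 0.17217  (Δp = -0.00711)
p: 0.17217 → 0.16725  (Δp = -0.00492)
p: 0.16725 → 0.16375  (Δp = -0.00350)
p: 0.16375 → 0.16122  (Δp = -0.00253)

0.161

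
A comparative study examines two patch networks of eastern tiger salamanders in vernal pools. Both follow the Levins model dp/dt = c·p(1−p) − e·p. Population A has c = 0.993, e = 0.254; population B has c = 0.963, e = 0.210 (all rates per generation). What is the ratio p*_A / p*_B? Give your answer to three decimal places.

A: p*_A = 1 − 0.254/0.993 = 0.7442.
B: p*_B = 1 − 0.210/0.963 = 0.7819.
p*_A / p*_B = 0.7442/0.7819 = 0.9518.

0.952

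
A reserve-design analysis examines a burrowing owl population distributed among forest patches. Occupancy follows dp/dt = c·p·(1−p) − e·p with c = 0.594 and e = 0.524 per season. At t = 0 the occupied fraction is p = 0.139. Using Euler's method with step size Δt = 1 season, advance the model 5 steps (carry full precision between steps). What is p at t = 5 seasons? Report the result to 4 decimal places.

0.1317

Update rule: p ← p + [c·p·(1−p) − e·p]·Δt with Δt = 1.
  1  |  dp/dt·Δt = -0.001747  |  p_1 = 0.137253
  2  |  dp/dt·Δt = -0.001582  |  p_2 = 0.135671
  3  |  dp/dt·Δt = -0.001437  |  p_3 = 0.134234
  4  |  dp/dt·Δt = -0.001307  |  p_4 = 0.132928
  5  |  dp/dt·Δt = -0.001191  |  p_5 = 0.131737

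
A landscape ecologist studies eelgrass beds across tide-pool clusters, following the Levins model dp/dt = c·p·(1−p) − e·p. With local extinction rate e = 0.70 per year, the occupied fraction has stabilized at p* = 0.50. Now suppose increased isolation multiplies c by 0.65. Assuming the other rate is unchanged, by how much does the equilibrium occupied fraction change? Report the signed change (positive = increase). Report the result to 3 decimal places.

-0.269

Balance c(1−p*) = e gives c = e/(1 − 0.50000) = 0.70/0.50000 = 1.40000.
New p* = 1 − e/c = 1 − 0.70000/0.91000 = 0.23077.
Δp* = 0.23077 − 0.50000 = -0.26923.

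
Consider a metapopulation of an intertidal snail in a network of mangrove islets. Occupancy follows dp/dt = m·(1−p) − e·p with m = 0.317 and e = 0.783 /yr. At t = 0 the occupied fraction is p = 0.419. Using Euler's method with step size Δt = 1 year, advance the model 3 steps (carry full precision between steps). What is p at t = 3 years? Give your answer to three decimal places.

0.288

Update rule: p ← p + [m·(1−p) − e·p]·Δt with Δt = 1.
t = 1: p = 0.41900 + (-0.14390) = 0.27510
t = 2: p = 0.27510 + (+0.01439) = 0.28949
t = 3: p = 0.28949 + (-0.00144) = 0.28805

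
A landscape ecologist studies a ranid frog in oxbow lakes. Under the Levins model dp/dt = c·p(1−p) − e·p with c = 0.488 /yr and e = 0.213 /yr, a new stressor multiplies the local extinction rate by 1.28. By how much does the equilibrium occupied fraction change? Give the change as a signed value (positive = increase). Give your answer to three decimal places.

-0.122

Before: p* = 1 − 0.213/0.488 = 0.5635.
After the change, c = 0.488, e = 0.27264, so p* = 1 − 0.27264/0.488 = 0.4413.
Δp* = 0.4413 − 0.5635 = -0.1222.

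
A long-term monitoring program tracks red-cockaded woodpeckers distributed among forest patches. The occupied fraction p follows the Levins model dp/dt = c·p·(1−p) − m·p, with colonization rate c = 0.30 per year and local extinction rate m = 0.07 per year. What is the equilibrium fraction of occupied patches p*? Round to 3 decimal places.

At equilibrium, colonization balances extinction: c·p*·(1−p*) = m·p*.
So p* = 1 − m/c = 1 − 0.07/0.30 = 1 − 0.2333 = 0.7667.

0.767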